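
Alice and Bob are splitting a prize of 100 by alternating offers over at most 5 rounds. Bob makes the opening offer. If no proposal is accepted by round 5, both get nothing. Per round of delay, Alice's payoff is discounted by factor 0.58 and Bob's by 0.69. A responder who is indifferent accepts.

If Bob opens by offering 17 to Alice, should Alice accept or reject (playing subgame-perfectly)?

Reject

Work out Alice's continuation value if the offer is rejected.
Round 5 (Bob proposes): rejection yields 0 for Alice; Bob offers 0 and keeps 100.
Round 4 (Alice proposes): Bob can get 100 next round, worth 0.69 × 100 = 69 now. Alice offers 69 and keeps 100 − 69 = 31.
Round 3 (Bob proposes): Alice can get 31 next round, worth 0.58 × 31 = 17.98 now, so Bob offers 17.98, keeping 82.02.
Round 2 (Alice proposes): Bob can get 82.02 next round, worth 0.69 × 82.02 = 56.5938 now; Alice offers that and keeps 43.4062.
So by rejecting in round 1, Alice gets 43.4062 next round, worth 0.58 × 43.4062 = 25.175596 now.
Offer 17 < 25.175596, so Alice rejects.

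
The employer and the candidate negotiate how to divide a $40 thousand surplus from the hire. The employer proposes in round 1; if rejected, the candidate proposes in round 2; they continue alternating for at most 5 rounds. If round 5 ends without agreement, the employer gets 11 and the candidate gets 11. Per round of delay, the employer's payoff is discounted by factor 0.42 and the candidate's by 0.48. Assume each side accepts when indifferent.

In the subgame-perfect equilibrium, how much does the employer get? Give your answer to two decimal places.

By backward induction:
Round 5 (the employer proposes): the candidate gets 11 if talks fail, so the employer offers 11 and keeps 29.
Round 4 (the candidate proposes): the employer can get 29 next round, worth 0.42 × 29 = 12.18 now. The candidate offers 12.18 and keeps 40 − 12.18 = 27.82.
Round 3 (the employer proposes): the candidate can get 27.82 next round, worth 0.48 × 27.82 = 13.3536 now, so the employer offers 13.3536, keeping 26.6464.
Round 2 (the candidate proposes): the employer can get 26.6464 next round, worth 0.42 × 26.6464 = 11.191488 now, so the candidate offers 11.191488, keeping 28.808512.
Round 1 (the employer proposes): the candidate can get 28.808512 next round, worth 0.48 × 28.808512 = 13.82808576 now; the employer offers that and keeps 26.17191424.

26.17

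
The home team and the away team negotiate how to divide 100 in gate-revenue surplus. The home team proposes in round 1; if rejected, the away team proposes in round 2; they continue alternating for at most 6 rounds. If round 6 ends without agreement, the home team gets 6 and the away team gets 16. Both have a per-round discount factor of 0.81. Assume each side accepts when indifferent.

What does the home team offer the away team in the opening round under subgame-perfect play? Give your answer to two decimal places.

Round 6 (the away team proposes): the home team gets 6 if talks fail, so the away team offers 6 and keeps 94.
Round 5 (the home team proposes): the away team can get 94 next round, worth 0.81 × 94 = 76.14 now. The home team offers 76.14 and keeps 100 − 76.14 = 23.86.
Round 4 (the away team proposes): the home team can get 23.86 next round, worth 0.81 × 23.86 = 19.3266 now; the away team offers that and keeps 80.6734.
Round 3 (the home team proposes): the away team can get 80.6734 next round, worth 0.81 × 80.6734 = 65.345454 now. The home team offers 65.345454 and keeps 100 − 65.345454 = 34.654546.
Round 2 (the away team proposes): the home team can get 34.654546 next round, worth 0.81 × 34.654546 = 28.07018226 now, so the away team offers 28.07018226, keeping 71.92981774.
Round 1 (the home team proposes): the away team can get 71.92981774 next round, worth 0.81 × 71.92981774 = 58.2631523694 now. The home team offers 58.2631523694 and keeps 100 − 58.2631523694 = 41.7368476306.

58.26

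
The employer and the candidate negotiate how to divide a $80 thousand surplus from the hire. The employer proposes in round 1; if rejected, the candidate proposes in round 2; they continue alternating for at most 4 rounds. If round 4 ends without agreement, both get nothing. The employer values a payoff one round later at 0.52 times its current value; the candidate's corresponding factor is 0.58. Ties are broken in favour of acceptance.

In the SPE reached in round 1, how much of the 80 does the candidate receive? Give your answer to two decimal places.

Round 4 (the candidate proposes): the employer will accept anything ≥ 0, so the candidate offers 0 and keeps 80.
Round 3 (the employer proposes): the candidate can get 80 next round, worth 0.58 × 80 = 46.4 now; the employer offers that and keeps 33.6.
Round 2 (the candidate proposes): the employer can get 33.6 next round, worth 0.52 × 33.6 = 17.472 now. The candidate offers 17.472 and keeps 80 − 17.472 = 62.528.
Round 1 (the employer proposes): the candidate can get 62.528 next round, worth 0.58 × 62.528 = 36.26624 now. The employer offers 36.26624 and keeps 80 − 36.26624 = 43.73376.

36.27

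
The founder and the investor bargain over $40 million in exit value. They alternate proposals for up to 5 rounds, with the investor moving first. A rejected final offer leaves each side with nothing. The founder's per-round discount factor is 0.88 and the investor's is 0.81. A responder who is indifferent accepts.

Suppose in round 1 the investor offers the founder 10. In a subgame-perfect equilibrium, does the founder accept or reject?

Work out the founder's continuation value if the offer is rejected.
Round 5 (the investor proposes): rejection yields 0 for the founder; the investor offers 0 and keeps 40.
Round 4 (the founder proposes): the investor can get 40 next round, worth 0.81 × 40 = 32.4 now, so the founder offers 32.4, keeping 7.6.
Round 3 (the investor proposes): the founder can get 7.6 next round, worth 0.88 × 7.6 = 6.688 now; the investor offers that and keeps 33.312.
Round 2 (the founder proposes): the investor can get 33.312 next round, worth 0.81 × 33.312 = 26.98272 now, so the founder offers 26.98272, keeping 13.01728.
So by rejecting in round 1, the founder gets 13.01728 next round, worth 0.88 × 13.01728 = 11.4552064 now.
Offer 10 < 11.4552064, so the founder rejects.

Reject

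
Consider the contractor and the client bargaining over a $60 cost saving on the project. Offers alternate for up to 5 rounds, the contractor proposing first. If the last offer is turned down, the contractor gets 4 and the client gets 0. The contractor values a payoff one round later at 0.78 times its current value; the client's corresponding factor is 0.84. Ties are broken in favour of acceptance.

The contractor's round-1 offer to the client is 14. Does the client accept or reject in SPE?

Round 5 (the contractor proposes): the client will accept anything ≥ 0, so the contractor offers 0 and keeps 60.
Round 4 (the client proposes): the contractor can get 60 next round, worth 0.78 × 60 = 46.8 now; the client offers that and keeps 13.2.
Round 3 (the contractor proposes): the client can get 13.2 next round, worth 0.84 × 13.2 = 11.088 now. The contractor offers 11.088 and keeps 60 − 11.088 = 48.912.
Round 2 (the client proposes): the contractor can get 48.912 next round, worth 0.78 × 48.912 = 38.15136 now. The client offers 38.15136 and keeps 60 − 38.15136 = 21.84864.
So by rejecting in round 1, the client gets 21.84864 next round, worth 0.84 × 21.84864 = 18.3528576 now.
Offer 14 < 18.3528576, so the client rejects.

Reject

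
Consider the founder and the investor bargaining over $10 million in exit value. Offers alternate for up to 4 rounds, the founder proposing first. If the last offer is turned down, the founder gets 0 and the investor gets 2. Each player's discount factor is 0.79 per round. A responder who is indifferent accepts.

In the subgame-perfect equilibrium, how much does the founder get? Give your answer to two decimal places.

3.41

Round 4 (the investor proposes): the founder will accept anything ≥ 0, so the investor offers 0 and keeps 10.
Round 3 (the founder proposes): the investor can get 10 next round, worth 0.79 × 10 = 7.9 now, so the founder offers 7.9, keeping 2.1.
Round 2 (the investor proposes): the founder can get 2.1 next round, worth 0.79 × 2.1 = 1.659 now; the investor offers that and keeps 8.341.
Round 1 (the founder proposes): the investor can get 8.341 next round, worth 0.79 × 8.341 = 6.58939 now, so the founder offers 6.58939, keeping 3.41061.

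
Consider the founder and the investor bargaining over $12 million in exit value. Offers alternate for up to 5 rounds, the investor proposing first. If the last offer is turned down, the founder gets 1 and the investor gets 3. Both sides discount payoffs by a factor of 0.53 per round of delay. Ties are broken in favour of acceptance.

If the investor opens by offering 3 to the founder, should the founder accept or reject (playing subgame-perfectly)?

Reject

Work out the founder's continuation value if the offer is rejected.
Round 5 (the investor proposes): the founder gets 1 if talks fail, so the investor offers 1 and keeps 11.
Round 4 (the founder proposes): the investor can get 11 next round, worth 0.53 × 11 = 5.83 now, so the founder offers 5.83, keeping 6.17.
Round 3 (the investor proposes): the founder can get 6.17 next round, worth 0.53 × 6.17 = 3.2701 now. The investor offers 3.2701 and keeps 12 − 3.2701 = 8.7299.
Round 2 (the founder proposes): the investor can get 8.7299 next round, worth 0.53 × 8.7299 = 4.626847 now. The founder offers 4.626847 and keeps 12 − 4.626847 = 7.373153.
So by rejecting in round 1, the founder gets 7.373153 next round, worth 0.53 × 7.373153 = 3.90777109 now.
Offer 3 < 3.90777109, so the founder rejects.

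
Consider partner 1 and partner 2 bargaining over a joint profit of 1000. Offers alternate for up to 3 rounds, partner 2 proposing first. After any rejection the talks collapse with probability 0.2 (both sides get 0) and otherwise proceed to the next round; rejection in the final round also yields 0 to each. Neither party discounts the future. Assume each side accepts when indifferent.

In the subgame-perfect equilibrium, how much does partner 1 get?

160

By backward induction:
Round 3 (partner 2 proposes): rejection yields 0 for partner 1; partner 2 offers 0 and keeps 1000.
Round 2 (partner 1 proposes): rejecting gives partner 2 an expected 0.8 × 1000 = 800. Partner 1 offers 800 and keeps 1000 − 800 = 200.
Round 1 (partner 2 proposes): rejecting gives partner 1 an expected 0.8 × 200 = 160. Partner 2 offers 160 and keeps 1000 − 160 = 840.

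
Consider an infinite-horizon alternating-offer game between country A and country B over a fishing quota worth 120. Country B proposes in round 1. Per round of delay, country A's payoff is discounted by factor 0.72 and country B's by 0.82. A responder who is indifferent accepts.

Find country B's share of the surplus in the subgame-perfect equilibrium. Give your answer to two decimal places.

When country B proposes, country A accepts any offer worth at least 0.72 times what country A would get by proposing next round; and vice versa.
This gives x = 120 − 0.72y and y = 120 − 0.82x, where x and y are each side's share when it proposes.
Hence (1 − 0.72·0.82)x = 120(1 − 0.72), i.e. 0.4096·x = 33.6.
x ≈ 82.0313; country A's share is 120 − x ≈ 37.9688.

82.03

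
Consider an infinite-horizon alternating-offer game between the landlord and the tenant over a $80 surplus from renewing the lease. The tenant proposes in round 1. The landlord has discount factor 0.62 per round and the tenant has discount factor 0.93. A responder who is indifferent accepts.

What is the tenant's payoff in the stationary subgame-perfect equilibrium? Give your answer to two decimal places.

71.80

In a stationary SPE each proposer offers the other exactly their discounted continuation value.
If the tenant keeps x when proposing and the landlord keeps y when proposing, then x = 80 − 0.62y and y = 80 − 0.93x.
Solving: x = 80(1 − 0.62) / (1 − 0.93·0.62) = 30.4 / 0.4234 ≈ 71.7997.
The landlord gets 80 − 71.7997 ≈ 8.2003.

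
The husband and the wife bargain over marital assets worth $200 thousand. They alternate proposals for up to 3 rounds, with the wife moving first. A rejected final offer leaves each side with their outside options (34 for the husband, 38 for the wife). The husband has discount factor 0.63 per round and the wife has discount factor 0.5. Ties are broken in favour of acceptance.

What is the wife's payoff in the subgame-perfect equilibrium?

126.29

Round 3 (the wife proposes): the husband gets 34 if talks fail, so the wife offers 34 and keeps 166.
Round 2 (the husband proposes): the wife can get 166 next round, worth 0.5 × 166 = 83 now. The husband offers 83 and keeps 200 − 83 = 117.
Round 1 (the wife proposes): the husband can get 117 next round, worth 0.63 × 117 = 73.71 now; the wife offers that and keeps 126.29.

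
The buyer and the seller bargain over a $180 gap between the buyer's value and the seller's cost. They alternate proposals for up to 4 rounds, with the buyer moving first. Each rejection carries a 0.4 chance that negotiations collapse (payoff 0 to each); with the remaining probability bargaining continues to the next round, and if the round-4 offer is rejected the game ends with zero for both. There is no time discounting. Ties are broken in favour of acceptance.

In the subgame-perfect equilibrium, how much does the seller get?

Round 4 (the seller proposes): rejection yields 0 for the buyer; the seller offers 0 and keeps 180.
Round 3 (the buyer proposes): rejecting gives the seller an expected 0.6 × 180 = 108. The buyer offers 108 and keeps 180 − 108 = 72.
Round 2 (the seller proposes): rejecting gives the buyer an expected 0.6 × 72 = 43.2; the seller offers that and keeps 136.8.
Round 1 (the buyer proposes): rejecting gives the seller an expected 0.6 × 136.8 = 82.08. The buyer offers 82.08 and keeps 180 − 82.08 = 97.92.

82.08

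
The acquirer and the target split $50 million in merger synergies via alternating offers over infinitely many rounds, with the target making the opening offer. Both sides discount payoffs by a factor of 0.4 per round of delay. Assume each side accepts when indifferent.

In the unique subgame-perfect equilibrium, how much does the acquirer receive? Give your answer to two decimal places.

14.29

When the target proposes, the acquirer accepts any offer worth at least 0.4 times what the acquirer would get by proposing next round; and vice versa.
This gives x = 50 − 0.4y and y = 50 − 0.4x, where x and y are each side's share when it proposes.
Hence (1 − 0.4·0.4)x = 50(1 − 0.4), i.e. 0.84·x = 30.
x ≈ 35.7143; the acquirer's share is 50 − x ≈ 14.2857.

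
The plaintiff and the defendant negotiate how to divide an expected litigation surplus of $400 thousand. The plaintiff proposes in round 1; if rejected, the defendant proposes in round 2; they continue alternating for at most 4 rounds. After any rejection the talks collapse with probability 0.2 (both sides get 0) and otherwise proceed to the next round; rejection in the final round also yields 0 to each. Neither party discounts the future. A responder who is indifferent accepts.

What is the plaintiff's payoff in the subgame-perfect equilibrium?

131.2

By backward induction:
Round 4 (the defendant proposes): the plaintiff will accept anything ≥ 0, so the defendant offers 0 and keeps 400.
Round 3 (the plaintiff proposes): rejecting gives the defendant an expected 0.8 × 400 = 320; the plaintiff offers that and keeps 80.
Round 2 (the defendant proposes): rejecting gives the plaintiff an expected 0.8 × 80 = 64; the defendant offers that and keeps 336.
Round 1 (the plaintiff proposes): rejecting gives the defendant an expected 0.8 × 336 = 268.8. The plaintiff offers 268.8 and keeps 400 − 268.8 = 131.2.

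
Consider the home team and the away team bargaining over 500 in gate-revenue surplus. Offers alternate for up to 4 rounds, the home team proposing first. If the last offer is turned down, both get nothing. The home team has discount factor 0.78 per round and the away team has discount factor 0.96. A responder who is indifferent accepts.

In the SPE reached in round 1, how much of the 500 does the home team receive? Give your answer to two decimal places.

34.98

Round 4 (the away team proposes): rejection yields 0 for the home team; the away team offers 0 and keeps 500.
Round 3 (the home team proposes): the away team can get 500 next round, worth 0.96 × 500 = 480 now; the home team offers that and keeps 20.
Round 2 (the away team proposes): the home team can get 20 next round, worth 0.78 × 20 = 15.6 now; the away team offers that and keeps 484.4.
Round 1 (the home team proposes): the away team can get 484.4 next round, worth 0.96 × 484.4 = 465.024 now, so the home team offers 465.024, keeping 34.976.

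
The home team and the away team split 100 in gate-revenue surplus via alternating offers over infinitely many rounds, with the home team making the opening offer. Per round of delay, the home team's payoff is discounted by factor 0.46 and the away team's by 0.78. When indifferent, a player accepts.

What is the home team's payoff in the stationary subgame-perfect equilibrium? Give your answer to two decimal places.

In a stationary SPE each proposer offers the other exactly their discounted continuation value.
If the home team keeps x when proposing and the away team keeps y when proposing, then x = 100 − 0.78y and y = 100 − 0.46x.
Solving: x = 100(1 − 0.78) / (1 − 0.46·0.78) = 22 / 0.6412 ≈ 34.3107.
The away team gets 100 − 34.3107 ≈ 65.6893.

34.31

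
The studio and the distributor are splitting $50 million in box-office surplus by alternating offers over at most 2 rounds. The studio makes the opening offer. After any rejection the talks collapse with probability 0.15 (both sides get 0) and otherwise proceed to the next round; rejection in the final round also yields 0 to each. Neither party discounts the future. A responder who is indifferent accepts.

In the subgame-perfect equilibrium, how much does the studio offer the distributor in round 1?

Round 2 (the distributor proposes): rejection yields 0 for the studio; the distributor offers 0 and keeps 50.
Round 1 (the studio proposes): rejecting gives the distributor an expected 0.85 × 50 = 42.5; the studio offers that and keeps 7.5.

42.5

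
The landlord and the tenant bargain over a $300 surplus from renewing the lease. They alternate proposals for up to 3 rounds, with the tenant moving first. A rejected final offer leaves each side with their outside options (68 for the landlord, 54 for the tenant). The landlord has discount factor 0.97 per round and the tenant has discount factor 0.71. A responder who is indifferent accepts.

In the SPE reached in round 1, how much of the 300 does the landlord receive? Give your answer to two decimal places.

Round 3 (the tenant proposes): the landlord gets 68 if talks fail, so the tenant offers 68 and keeps 232.
Round 2 (the landlord proposes): the tenant can get 232 next round, worth 0.71 × 232 = 164.72 now; the landlord offers that and keeps 135.28.
Round 1 (the tenant proposes): the landlord can get 135.28 next round, worth 0.97 × 135.28 = 131.2216 now. The tenant offers 131.2216 and keeps 300 − 131.2216 = 168.7784.

131.22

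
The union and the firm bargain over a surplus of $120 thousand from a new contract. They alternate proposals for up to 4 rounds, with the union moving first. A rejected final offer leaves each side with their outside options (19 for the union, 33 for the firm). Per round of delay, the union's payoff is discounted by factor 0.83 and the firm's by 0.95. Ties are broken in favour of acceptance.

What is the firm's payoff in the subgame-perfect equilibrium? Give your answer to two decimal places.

Solve by backward induction from round 4.
Round 4 (the firm proposes): the union gets 19 if talks fail, so the firm offers 19 and keeps 101.
Round 3 (the union proposes): the firm can get 101 next round, worth 0.95 × 101 = 95.95 now; the union offers that and keeps 24.05.
Round 2 (the firm proposes): the union can get 24.05 next round, worth 0.83 × 24.05 = 19.9615 now; the firm offers that and keeps 100.0385.
Round 1 (the union proposes): the firm can get 100.0385 next round, worth 0.95 × 100.0385 = 95.036575 now, so the union offers 95.036575, keeping 24.963425.

95.04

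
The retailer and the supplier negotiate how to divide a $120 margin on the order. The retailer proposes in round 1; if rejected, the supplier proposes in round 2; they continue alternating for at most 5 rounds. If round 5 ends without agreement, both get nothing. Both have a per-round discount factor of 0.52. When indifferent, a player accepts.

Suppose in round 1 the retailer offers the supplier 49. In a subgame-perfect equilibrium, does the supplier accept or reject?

Round 5 (the retailer proposes): rejection yields 0 for the supplier; the retailer offers 0 and keeps 120.
Round 4 (the supplier proposes): the retailer can get 120 next round, worth 0.52 × 120 = 62.4 now; the supplier offers that and keeps 57.6.
Round 3 (the retailer proposes): the supplier can get 57.6 next round, worth 0.52 × 57.6 = 29.952 now. The retailer offers 29.952 and keeps 120 − 29.952 = 90.048.
Round 2 (the supplier proposes): the retailer can get 90.048 next round, worth 0.52 × 90.048 = 46.82496 now; the supplier offers that and keeps 73.17504.
So by rejecting in round 1, the supplier gets 73.17504 next round, worth 0.52 × 73.17504 = 38.0510208 now.
Offer 49 ≥ 38.0510208, so the supplier accepts.

Accept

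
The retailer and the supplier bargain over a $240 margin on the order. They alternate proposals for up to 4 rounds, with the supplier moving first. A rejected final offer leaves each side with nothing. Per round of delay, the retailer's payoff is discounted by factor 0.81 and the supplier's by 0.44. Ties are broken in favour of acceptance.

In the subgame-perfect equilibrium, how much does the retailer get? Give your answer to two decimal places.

178.15

Round 4 (the retailer proposes): the supplier will accept anything ≥ 0, so the retailer offers 0 and keeps 240.
Round 3 (the supplier proposes): the retailer can get 240 next round, worth 0.81 × 240 = 194.4 now; the supplier offers that and keeps 45.6.
Round 2 (the retailer proposes): the supplier can get 45.6 next round, worth 0.44 × 45.6 = 20.064 now, so the retailer offers 20.064, keeping 219.936.
Round 1 (the supplier proposes): the retailer can get 219.936 next round, worth 0.81 × 219.936 = 178.14816 now. The supplier offers 178.14816 and keeps 240 − 178.14816 = 61.85184.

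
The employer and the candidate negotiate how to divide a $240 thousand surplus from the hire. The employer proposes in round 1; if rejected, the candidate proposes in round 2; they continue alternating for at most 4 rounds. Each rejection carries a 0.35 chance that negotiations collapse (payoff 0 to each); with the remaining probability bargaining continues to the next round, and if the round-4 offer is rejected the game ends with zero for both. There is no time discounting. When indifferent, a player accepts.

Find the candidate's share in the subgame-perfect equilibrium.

Round 4 (the candidate proposes): the employer will accept anything ≥ 0, so the candidate offers 0 and keeps 240.
Round 3 (the employer proposes): rejecting gives the candidate an expected 0.65 × 240 = 156; the employer offers that and keeps 84.
Round 2 (the candidate proposes): rejecting gives the employer an expected 0.65 × 84 = 54.6, so the candidate offers 54.6, keeping 185.4.
Round 1 (the employer proposes): rejecting gives the candidate an expected 0.65 × 185.4 = 120.51; the employer offers that and keeps 119.49.

120.51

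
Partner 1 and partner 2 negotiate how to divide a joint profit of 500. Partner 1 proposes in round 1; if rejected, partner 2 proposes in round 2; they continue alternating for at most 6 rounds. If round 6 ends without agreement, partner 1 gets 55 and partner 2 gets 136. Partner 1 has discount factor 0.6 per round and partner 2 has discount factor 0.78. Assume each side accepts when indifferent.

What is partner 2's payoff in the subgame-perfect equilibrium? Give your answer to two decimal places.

305.03

Round 6 (partner 2 proposes): partner 1 gets 55 if talks fail, so partner 2 offers 55 and keeps 445.
Round 5 (partner 1 proposes): partner 2 can get 445 next round, worth 0.78 × 445 = 347.1 now, so partner 1 offers 347.1, keeping 152.9.
Round 4 (partner 2 proposes): partner 1 can get 152.9 next round, worth 0.6 × 152.9 = 91.74 now, so partner 2 offers 91.74, keeping 408.26.
Round 3 (partner 1 proposes): partner 2 can get 408.26 next round, worth 0.78 × 408.26 = 318.4428 now. Partner 1 offers 318.4428 and keeps 500 − 318.4428 = 181.5572.
Round 2 (partner 2 proposes): partner 1 can get 181.5572 next round, worth 0.6 × 181.5572 = 108.93432 now, so partner 2 offers 108.93432, keeping 391.06568.
Round 1 (partner 1 proposes): partner 2 can get 391.06568 next round, worth 0.78 × 391.06568 = 305.0312304 now; partner 1 offers that and keeps 194.9687696.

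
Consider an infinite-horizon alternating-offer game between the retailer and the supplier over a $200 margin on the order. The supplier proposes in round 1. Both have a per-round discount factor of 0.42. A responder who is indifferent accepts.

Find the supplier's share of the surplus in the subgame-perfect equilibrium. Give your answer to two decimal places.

140.85

When the supplier proposes, the retailer accepts any offer worth at least 0.42 times what the retailer would get by proposing next round; and vice versa.
This gives x = 200 − 0.42y and y = 200 − 0.42x, where x and y are each side's share when it proposes.
Hence (1 − 0.42·0.42)x = 200(1 − 0.42), i.e. 0.8236·x = 116.
x ≈ 140.8451; the retailer's share is 200 − x ≈ 59.1549.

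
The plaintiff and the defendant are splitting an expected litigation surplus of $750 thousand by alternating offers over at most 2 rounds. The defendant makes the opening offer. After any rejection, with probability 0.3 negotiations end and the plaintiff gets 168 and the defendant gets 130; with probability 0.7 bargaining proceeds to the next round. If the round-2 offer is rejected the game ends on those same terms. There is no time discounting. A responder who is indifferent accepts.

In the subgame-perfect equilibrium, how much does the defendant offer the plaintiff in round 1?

484.4

By backward induction:
Round 2 (the plaintiff proposes): the defendant gets 130 if talks fail, so the plaintiff offers 130 and keeps 620.
Round 1 (the defendant proposes): rejecting gives the plaintiff an expected 0.7 × 620 + 0.3 × 168 = 484.4, so the defendant offers 484.4, keeping 265.6.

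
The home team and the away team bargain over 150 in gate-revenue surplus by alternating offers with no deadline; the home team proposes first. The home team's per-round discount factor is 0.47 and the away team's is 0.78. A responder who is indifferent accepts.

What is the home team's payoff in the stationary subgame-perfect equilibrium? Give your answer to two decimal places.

52.10

Let x be the home team's share when the home team proposes and y be the away team's share when the away team proposes.
The away team accepts iff offered ≥ 0.78·y, so x = 150 − 0.78y. Symmetrically y = 150 − 0.47x.
Substituting: x = 150 − 0.78(150 − 0.47x), giving x(1 − 0.47·0.78) = 150(1 − 0.78).
So x = 150 × 0.22 / 0.6334 ≈ 52.0998, and the away team receives 150 − x ≈ 97.9002.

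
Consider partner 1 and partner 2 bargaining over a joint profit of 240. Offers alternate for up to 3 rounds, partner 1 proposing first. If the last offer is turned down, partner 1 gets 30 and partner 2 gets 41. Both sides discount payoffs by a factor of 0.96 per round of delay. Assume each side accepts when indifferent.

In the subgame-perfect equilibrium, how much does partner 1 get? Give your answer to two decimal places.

193.00

Round 3 (partner 1 proposes): partner 2 gets 41 if talks fail, so partner 1 offers 41 and keeps 199.
Round 2 (partner 2 proposes): partner 1 can get 199 next round, worth 0.96 × 199 = 191.04 now; partner 2 offers that and keeps 48.96.
Round 1 (partner 1 proposes): partner 2 can get 48.96 next round, worth 0.96 × 48.96 = 47.0016 now, so partner 1 offers 47.0016, keeping 192.9984.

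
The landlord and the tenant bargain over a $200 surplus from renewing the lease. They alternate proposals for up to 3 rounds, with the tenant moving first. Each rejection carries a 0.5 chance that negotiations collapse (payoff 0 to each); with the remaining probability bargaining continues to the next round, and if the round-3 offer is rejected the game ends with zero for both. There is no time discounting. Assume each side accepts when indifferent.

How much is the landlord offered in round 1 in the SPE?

50

Round 3 (the tenant proposes): the landlord will accept anything ≥ 0, so the tenant offers 0 and keeps 200.
Round 2 (the landlord proposes): rejecting gives the tenant an expected 0.5 × 200 = 100. The landlord offers 100 and keeps 200 − 100 = 100.
Round 1 (the tenant proposes): rejecting gives the landlord an expected 0.5 × 100 = 50, so the tenant offers 50, keeping 150.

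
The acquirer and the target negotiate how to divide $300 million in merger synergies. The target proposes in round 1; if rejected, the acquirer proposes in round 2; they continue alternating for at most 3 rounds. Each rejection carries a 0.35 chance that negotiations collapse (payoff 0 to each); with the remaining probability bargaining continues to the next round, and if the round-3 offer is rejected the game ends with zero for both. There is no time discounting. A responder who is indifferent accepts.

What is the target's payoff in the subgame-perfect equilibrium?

231.75

By backward induction:
Round 3 (the target proposes): rejection yields 0 for the acquirer; the target offers 0 and keeps 300.
Round 2 (the acquirer proposes): rejecting gives the target an expected 0.65 × 300 = 195, so the acquirer offers 195, keeping 105.
Round 1 (the target proposes): rejecting gives the acquirer an expected 0.65 × 105 = 68.25. The target offers 68.25 and keeps 300 − 68.25 = 231.75.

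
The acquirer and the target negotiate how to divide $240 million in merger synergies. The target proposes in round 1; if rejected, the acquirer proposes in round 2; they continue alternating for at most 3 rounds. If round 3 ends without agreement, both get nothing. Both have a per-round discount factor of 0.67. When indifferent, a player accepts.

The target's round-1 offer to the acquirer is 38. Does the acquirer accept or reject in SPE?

Round 3 (the target proposes): rejection yields 0 for the acquirer; the target offers 0 and keeps 240.
Round 2 (the acquirer proposes): the target can get 240 next round, worth 0.67 × 240 = 160.8 now; the acquirer offers that and keeps 79.2.
So by rejecting in round 1, the acquirer gets 79.2 next round, worth 0.67 × 79.2 = 53.064 now.
Offer 38 < 53.064, so the acquirer rejects.

Reject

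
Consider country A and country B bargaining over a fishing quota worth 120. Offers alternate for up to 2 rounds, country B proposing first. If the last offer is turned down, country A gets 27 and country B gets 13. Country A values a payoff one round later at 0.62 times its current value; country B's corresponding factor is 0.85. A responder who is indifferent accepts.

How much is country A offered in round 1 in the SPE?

66.34

Round 2 (country A proposes): country B gets 13 if talks fail, so country A offers 13 and keeps 107.
Round 1 (country B proposes): country A can get 107 next round, worth 0.62 × 107 = 66.34 now, so country B offers 66.34, keeping 53.66.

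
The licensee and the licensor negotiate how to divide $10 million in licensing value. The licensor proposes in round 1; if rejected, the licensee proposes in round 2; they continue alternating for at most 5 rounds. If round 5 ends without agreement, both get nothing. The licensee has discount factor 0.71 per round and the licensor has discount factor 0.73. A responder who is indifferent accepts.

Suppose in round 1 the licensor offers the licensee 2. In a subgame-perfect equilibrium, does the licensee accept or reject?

Reject

Work out the licensee's continuation value if the offer is rejected.
Round 5 (the licensor proposes): rejection yields 0 for the licensee; the licensor offers 0 and keeps 10.
Round 4 (the licensee proposes): the licensor can get 10 next round, worth 0.73 × 10 = 7.3 now, so the licensee offers 7.3, keeping 2.7.
Round 3 (the licensor proposes): the licensee can get 2.7 next round, worth 0.71 × 2.7 = 1.917 now, so the licensor offers 1.917, keeping 8.083.
Round 2 (the licensee proposes): the licensor can get 8.083 next round, worth 0.73 × 8.083 = 5.90059 now, so the licensee offers 5.90059, keeping 4.09941.
So by rejecting in round 1, the licensee gets 4.09941 next round, worth 0.71 × 4.09941 = 2.9105811 now.
Offer 2 < 2.9105811, so the licensee rejects.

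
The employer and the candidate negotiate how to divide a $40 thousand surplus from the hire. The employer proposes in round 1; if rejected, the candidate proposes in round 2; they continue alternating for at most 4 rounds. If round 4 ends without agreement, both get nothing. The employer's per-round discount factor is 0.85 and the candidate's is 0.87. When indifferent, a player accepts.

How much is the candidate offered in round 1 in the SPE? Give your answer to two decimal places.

30.95

Round 4 (the candidate proposes): rejection yields 0 for the employer; the candidate offers 0 and keeps 40.
Round 3 (the employer proposes): the candidate can get 40 next round, worth 0.87 × 40 = 34.8 now. The employer offers 34.8 and keeps 40 − 34.8 = 5.2.
Round 2 (the candidate proposes): the employer can get 5.2 next round, worth 0.85 × 5.2 = 4.42 now, so the candidate offers 4.42, keeping 35.58.
Round 1 (the employer proposes): the candidate can get 35.58 next round, worth 0.87 × 35.58 = 30.9546 now, so the employer offers 30.9546, keeping 9.0454.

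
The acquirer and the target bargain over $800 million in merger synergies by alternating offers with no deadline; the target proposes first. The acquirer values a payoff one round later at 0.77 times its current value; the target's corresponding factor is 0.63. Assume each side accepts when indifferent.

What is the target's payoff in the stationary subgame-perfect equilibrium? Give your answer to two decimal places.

When the target proposes, the acquirer accepts any offer worth at least 0.77 times what the acquirer would get by proposing next round; and vice versa.
This gives x = 800 − 0.77y and y = 800 − 0.63x, where x and y are each side's share when it proposes.
Hence (1 − 0.77·0.63)x = 800(1 − 0.77), i.e. 0.5149·x = 184.
x ≈ 357.3509; the acquirer's share is 800 − x ≈ 442.6491.

357.35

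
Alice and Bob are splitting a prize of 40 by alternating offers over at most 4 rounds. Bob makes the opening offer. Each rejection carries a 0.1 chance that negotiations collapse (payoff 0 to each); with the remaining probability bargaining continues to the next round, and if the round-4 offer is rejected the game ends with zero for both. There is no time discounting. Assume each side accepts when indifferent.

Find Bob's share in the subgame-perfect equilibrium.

By backward induction:
Round 4 (Alice proposes): rejection yields 0 for Bob; Alice offers 0 and keeps 40.
Round 3 (Bob proposes): rejecting gives Alice an expected 0.9 × 40 = 36; Bob offers that and keeps 4.
Round 2 (Alice proposes): rejecting gives Bob an expected 0.9 × 4 = 3.6, so Alice offers 3.6, keeping 36.4.
Round 1 (Bob proposes): rejecting gives Alice an expected 0.9 × 36.4 = 32.76; Bob offers that and keeps 7.24.

7.24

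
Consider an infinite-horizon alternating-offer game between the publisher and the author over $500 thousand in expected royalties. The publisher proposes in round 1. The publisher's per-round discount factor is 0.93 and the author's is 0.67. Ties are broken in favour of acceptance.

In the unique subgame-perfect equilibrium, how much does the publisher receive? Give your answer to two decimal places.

When the publisher proposes, the author accepts any offer worth at least 0.67 times what the author would get by proposing next round; and vice versa.
This gives x = 500 − 0.67y and y = 500 − 0.93x, where x and y are each side's share when it proposes.
Hence (1 − 0.67·0.93)x = 500(1 − 0.67), i.e. 0.3769·x = 165.
x ≈ 437.7819; the author's share is 500 − x ≈ 62.2181.

437.78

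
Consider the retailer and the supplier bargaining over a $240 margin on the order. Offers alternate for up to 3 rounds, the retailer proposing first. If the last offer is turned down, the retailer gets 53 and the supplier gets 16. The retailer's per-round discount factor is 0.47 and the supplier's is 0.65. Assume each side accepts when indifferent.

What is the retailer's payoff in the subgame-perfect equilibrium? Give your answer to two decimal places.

152.43

Round 3 (the retailer proposes): the supplier gets 16 if talks fail, so the retailer offers 16 and keeps 224.
Round 2 (the supplier proposes): the retailer can get 224 next round, worth 0.47 × 224 = 105.28 now. The supplier offers 105.28 and keeps 240 − 105.28 = 134.72.
Round 1 (the retailer proposes): the supplier can get 134.72 next round, worth 0.65 × 134.72 = 87.568 now. The retailer offers 87.568 and keeps 240 − 87.568 = 152.432.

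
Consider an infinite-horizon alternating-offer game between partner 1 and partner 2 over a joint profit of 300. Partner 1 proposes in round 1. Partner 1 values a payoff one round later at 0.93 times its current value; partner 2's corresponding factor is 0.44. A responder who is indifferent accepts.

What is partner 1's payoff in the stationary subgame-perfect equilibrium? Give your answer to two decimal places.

Let x be partner 1's share when partner 1 proposes and y be partner 2's share when partner 2 proposes.
Partner 2 accepts iff offered ≥ 0.44·y, so x = 300 − 0.44y. Symmetrically y = 300 − 0.93x.
Substituting: x = 300 − 0.44(300 − 0.93x), giving x(1 − 0.93·0.44) = 300(1 − 0.44).
So x = 300 × 0.56 / 0.5908 ≈ 284.3602, and partner 2 receives 300 − x ≈ 15.6398.

284.36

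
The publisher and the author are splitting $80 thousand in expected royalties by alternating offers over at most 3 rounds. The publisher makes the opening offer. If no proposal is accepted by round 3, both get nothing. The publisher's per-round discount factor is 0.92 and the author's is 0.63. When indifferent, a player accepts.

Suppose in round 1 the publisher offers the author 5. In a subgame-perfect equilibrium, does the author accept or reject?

Round 3 (the publisher proposes): the author will accept anything ≥ 0, so the publisher offers 0 and keeps 80.
Round 2 (the author proposes): the publisher can get 80 next round, worth 0.92 × 80 = 73.6 now; the author offers that and keeps 6.4.
So by rejecting in round 1, the author gets 6.4 next round, worth 0.63 × 6.4 = 4.032 now.
Offer 5 ≥ 4.032, so the author accepts.

Accept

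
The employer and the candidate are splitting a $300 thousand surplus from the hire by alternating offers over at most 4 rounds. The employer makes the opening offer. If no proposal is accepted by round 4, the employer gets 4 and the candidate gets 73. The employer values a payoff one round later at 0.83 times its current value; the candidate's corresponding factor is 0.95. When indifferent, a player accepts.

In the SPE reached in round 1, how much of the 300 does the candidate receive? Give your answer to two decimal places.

Round 4 (the candidate proposes): the employer gets 4 if talks fail, so the candidate offers 4 and keeps 296.
Round 3 (the employer proposes): the candidate can get 296 next round, worth 0.95 × 296 = 281.2 now, so the employer offers 281.2, keeping 18.8.
Round 2 (the candidate proposes): the employer can get 18.8 next round, worth 0.83 × 18.8 = 15.604 now, so the candidate offers 15.604, keeping 284.396.
Round 1 (the employer proposes): the candidate can get 284.396 next round, worth 0.95 × 284.396 = 270.1762 now, so the employer offers 270.1762, keeping 29.8238.

270.18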